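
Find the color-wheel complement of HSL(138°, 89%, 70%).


Complement = opposite side of color wheel = hue + 180°
H' = (138 + 180) mod 360 = 318°
S and L unchanged.
= HSL(318°, 89%, 70%)


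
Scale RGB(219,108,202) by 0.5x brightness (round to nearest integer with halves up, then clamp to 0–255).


Multiply each channel by 0.5, round half up, clamp to [0, 255]
R: 219×0.5 = 109.5 → round → 110
G: 108×0.5 = 54
B: 202×0.5 = 101
= RGB(110, 54, 101)


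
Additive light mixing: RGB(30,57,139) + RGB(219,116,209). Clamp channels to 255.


Additive: each channel = min(255, C₁+C₂)
R: 30+219 = 249 → 249
G: 57+116 = 173 → 173
B: 139+209 = 348 → 255
= RGB(249, 173, 255)


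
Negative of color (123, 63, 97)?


Invert: (255-R, 255-G, 255-B)
R: 255-123 = 132
G: 255-63 = 192
B: 255-97 = 158
= RGB(132, 192, 158)


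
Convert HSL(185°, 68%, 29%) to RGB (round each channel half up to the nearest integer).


H=185°, S=0.68, L=0.29
C = (1-|2L-1|)×S = (1-|-0.42|)×0.68 = 0.3944
H' = H/60 = 185/60 ≈ 3.0833; X = C×(1-|H' mod 2 - 1|) ≈ 0.3615
m = L - C/2 = 0.29 - 0.1972 = 0.0928
Sector ⌊H'⌋ = 3 → (R',G',B') = (0.0, ≈0.3615, 0.3944)
RGB = ((R'+m)×255, (G'+m)×255, (B'+m)×255) = (23.664, 115.855, 124.236)
Round half up → RGB(24, 116, 124)


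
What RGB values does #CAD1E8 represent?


CA → 202 (R)
D1 → 209 (G)
E8 → 232 (B)
= RGB(202, 209, 232)


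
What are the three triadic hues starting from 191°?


Triadic: equally spaced at 120° intervals
H1 = 191°
H2 = (191 + 120) mod 360 = 311°
H3 = (191 + 240) mod 360 = 71°
Triadic = 191°, 311°, 71°


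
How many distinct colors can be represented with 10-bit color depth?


Colors = 2^bits = 2^10
= 1,024 colors


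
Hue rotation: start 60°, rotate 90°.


New hue = (H + rotation) mod 360
New hue = (60 + 90) mod 360
= 150 mod 360
= 150°


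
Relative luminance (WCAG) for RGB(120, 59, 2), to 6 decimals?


Linearize each channel (sRGB transfer function): c = v/255; c_lin = c/12.92 if c ≤ 0.04045, else ((c+0.055)/1.055)^2.4
  R: 120/255 ≈ 0.470588 > 0.04045 → ((0.470588+0.055)/1.055)^2.4 ≈ 0.187821
  G: 59/255 ≈ 0.231373 > 0.04045 → ((0.231373+0.055)/1.055)^2.4 ≈ 0.043735
  B: 2/255 ≈ 0.007843 ≤ 0.04045 → 0.007843/12.92 ≈ 0.000607
R_lin = 0.187821, G_lin = 0.043735, B_lin = 0.000607
L = 0.2126×R + 0.7152×G + 0.0722×B
L = 0.2126×0.187821 + 0.7152×0.043735 + 0.0722×0.000607
L ≈ 0.071254


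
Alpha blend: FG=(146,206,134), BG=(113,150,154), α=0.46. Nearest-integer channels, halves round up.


C = α×F + (1-α)×B, with 1-α = 0.54
R: 0.46×146 + 0.54×113 = 67.16 + 61.02 = 128.18 → 128
G: 0.46×206 + 0.54×150 = 94.76 + 81.00 = 175.76 → 176
B: 0.46×134 + 0.54×154 = 61.64 + 83.16 = 144.80 → 145
= RGB(128, 176, 145)


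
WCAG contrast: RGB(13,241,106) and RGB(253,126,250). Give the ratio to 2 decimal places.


Linearize each sRGB channel c=v/255: c/12.92 if c ≤ 0.04045 else ((c+0.055)/1.055)^2.4
L = 0.2126×R_lin + 0.7152×G_lin + 0.0722×B_lin
Color 1 (13,241,106):
  R=13: 13/255≈0.0510 > 0.04045 → ((0.0510+0.055)/1.055)^2.4 ≈ 0.00402
  G=241: 241/255≈0.9451 > 0.04045 → ((0.9451+0.055)/1.055)^2.4 ≈ 0.87962
  B=106: 106/255≈0.4157 > 0.04045 → ((0.4157+0.055)/1.055)^2.4 ≈ 0.14413
  L1 = 0.2126×0.00402 + 0.7152×0.87962 + 0.0722×0.14413 ≈ 0.64037
Color 2 (253,126,250):
  R=253: 253/255≈0.9922 > 0.04045 → ((0.9922+0.055)/1.055)^2.4 ≈ 0.98225
  G=126: 126/255≈0.4941 > 0.04045 → ((0.4941+0.055)/1.055)^2.4 ≈ 0.20864
  B=250: 250/255≈0.9804 > 0.04045 → ((0.9804+0.055)/1.055)^2.4 ≈ 0.95597
  L2 = 0.2126×0.98225 + 0.7152×0.20864 + 0.0722×0.95597 ≈ 0.42706
Lighter = 0.64037, Darker = 0.42706
Ratio = (L_lighter + 0.05) / (L_darker + 0.05)
Ratio = (0.64037 + 0.05) / (0.42706 + 0.05) = 0.69037 / 0.47706 ≈ 1.4471
Ratio ≈ 1.45:1


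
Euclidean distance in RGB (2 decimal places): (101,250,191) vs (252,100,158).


d = √[(R₁-R₂)² + (G₁-G₂)² + (B₁-B₂)²]
d = √[(101-252)² + (250-100)² + (191-158)²]
d = √[22801 + 22500 + 1089]
d = √46390
d ≈ 215.38


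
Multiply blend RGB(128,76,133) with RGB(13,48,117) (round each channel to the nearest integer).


Multiply: C = A×B/255, rounded to nearest integer
R: 128×13/255 = 1664/255 ≈ 6.525 → 7
G: 76×48/255 = 3648/255 ≈ 14.306 → 14
B: 133×117/255 = 15561/255 ≈ 61.024 → 61
= RGB(7, 14, 61)


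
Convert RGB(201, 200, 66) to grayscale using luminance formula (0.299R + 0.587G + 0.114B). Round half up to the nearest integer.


Gray = 0.299×R + 0.587×G + 0.114×B
Gray = 0.299×201 + 0.587×200 + 0.114×66
Gray = 60.099 + 117.400 + 7.524
Gray = 185.023 → round half up → 185
Gray = 185


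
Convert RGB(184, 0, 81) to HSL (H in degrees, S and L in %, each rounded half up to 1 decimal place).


Normalize: R'=184/255≈0.7216, G'=0/255≈0.0000, B'=81/255≈0.3176
Max=184/255, Min=0/255, Δ=Max-Min=184/255
L = (Max+Min)/2 = (184+0)/510 = 184/510 = 0.36078… → L = 36.1%
L ≤ 0.5 → S = Δ/(Max+Min) = 184/(184+0) = 184/184 = 1 → S = 100.0%
(the 1/255 factors cancel in S and H, so raw channel differences can be used)
Max is R' → H = 60 × (((G-B)/Δ) mod 6) = 60 × (((0-81)/184) mod 6)
  (-81)/184 = -0.4402…; negative, so add 6 → 5.5597…
  H = 60 × 5.5597… = 333.586…° → H = 333.6°
= HSL(333.6°, 100.0%, 36.1%)


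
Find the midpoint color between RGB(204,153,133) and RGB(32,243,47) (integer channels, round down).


Midpoint: each channel = ⌊(C₁+C₂)/2⌋
R: ⌊(204+32)/2⌋ = 118
G: ⌊(153+243)/2⌋ = 198
B: ⌊(133+47)/2⌋ = 90
= RGB(118, 198, 90)


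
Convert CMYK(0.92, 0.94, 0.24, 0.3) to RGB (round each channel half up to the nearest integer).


R = 255 × (1-C) × (1-K) = 255 × 0.08 × 0.70 = 14.28 → 14
G = 255 × (1-M) × (1-K) = 255 × 0.06 × 0.70 = 10.71 → 11
B = 255 × (1-Y) × (1-K) = 255 × 0.76 × 0.70 = 135.66 → 136
= RGB(14, 11, 136)


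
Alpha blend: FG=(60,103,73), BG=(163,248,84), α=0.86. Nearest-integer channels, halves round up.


C = α×F + (1-α)×B, with 1-α = 0.14
R: 0.86×60 + 0.14×163 = 51.60 + 22.82 = 74.42 → 74
G: 0.86×103 + 0.14×248 = 88.58 + 34.72 = 123.30 → 123
B: 0.86×73 + 0.14×84 = 62.78 + 11.76 = 74.54 → 75
= RGB(74, 123, 75)


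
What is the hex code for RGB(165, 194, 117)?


R = 165 → A5 (hex)
G = 194 → C2 (hex)
B = 117 → 75 (hex)
Hex = #A5C275


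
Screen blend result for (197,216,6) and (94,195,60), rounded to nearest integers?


Screen: C = 255 - (255-A)×(255-B)/255, rounded to nearest integer
R: 255 - (255-197)×(255-94)/255 = 255 - 9338/255 ≈ 255 - 36.620 = 218.380 → 218
G: 255 - (255-216)×(255-195)/255 = 255 - 2340/255 ≈ 255 - 9.176 = 245.824 → 246
B: 255 - (255-6)×(255-60)/255 = 255 - 48555/255 ≈ 255 - 190.412 = 64.588 → 65
= RGB(218, 246, 65)


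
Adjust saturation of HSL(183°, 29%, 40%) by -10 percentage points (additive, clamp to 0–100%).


Original S = 29%
Adjustment = -10 percentage points
New S = 29 + (-10) = 19
Clamp to [0, 100] → 19
= HSL(183°, 19%, 40%)


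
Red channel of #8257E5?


Color: #8257E5
R = 82 = 130
G = 57 = 87
B = E5 = 229
Red = 130


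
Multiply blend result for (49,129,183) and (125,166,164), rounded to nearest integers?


Multiply: C = A×B/255, rounded to nearest integer
R: 49×125/255 = 6125/255 ≈ 24.020 → 24
G: 129×166/255 = 21414/255 ≈ 83.976 → 84
B: 183×164/255 = 30012/255 ≈ 117.694 → 118
= RGB(24, 84, 118)


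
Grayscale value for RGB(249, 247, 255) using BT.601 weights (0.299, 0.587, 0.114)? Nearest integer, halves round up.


Gray = 0.299×R + 0.587×G + 0.114×B
Gray = 0.299×249 + 0.587×247 + 0.114×255
Gray = 74.451 + 144.989 + 29.070
Gray = 248.510 → round half up → 249
Gray = 249


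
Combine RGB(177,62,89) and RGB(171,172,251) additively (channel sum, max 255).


Additive: each channel = min(255, C₁+C₂)
R: 177+171 = 348 → 255
G: 62+172 = 234 → 234
B: 89+251 = 340 → 255
= RGB(255, 234, 255)


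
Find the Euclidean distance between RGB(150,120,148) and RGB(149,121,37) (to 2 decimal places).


d = √[(R₁-R₂)² + (G₁-G₂)² + (B₁-B₂)²]
d = √[(150-149)² + (120-121)² + (148-37)²]
d = √[1 + 1 + 12321]
d = √12323
d ≈ 111.01


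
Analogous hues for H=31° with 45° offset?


Base hue: 31°
Left analog: (31 - 45) mod 360 = 346°
Right analog: (31 + 45) mod 360 = 76°
Analogous hues = 346° and 76°


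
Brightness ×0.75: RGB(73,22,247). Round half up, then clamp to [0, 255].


Multiply each channel by 0.75, round half up, clamp to [0, 255]
R: 73×0.75 = 54.75 → round → 55
G: 22×0.75 = 16.5 → round → 17
B: 247×0.75 = 185.25 → round → 185
= RGB(55, 17, 185)


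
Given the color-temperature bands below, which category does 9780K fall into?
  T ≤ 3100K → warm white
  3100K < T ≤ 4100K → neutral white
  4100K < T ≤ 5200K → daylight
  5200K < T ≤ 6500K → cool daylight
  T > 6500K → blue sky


Temperature: 9780K
9780K > 6500K → blue sky
Classification: blue sky


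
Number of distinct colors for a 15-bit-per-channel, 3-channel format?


Total bits = 15 bits/channel × 3 channels = 45 bits
Distinct colors = 2^45
= 35,184,372,088,832 colors


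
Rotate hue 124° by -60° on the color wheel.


New hue = (H + rotation) mod 360
New hue = (124 -60) mod 360
= 64 mod 360
= 64°


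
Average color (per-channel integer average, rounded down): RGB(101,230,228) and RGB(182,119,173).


Midpoint: each channel = ⌊(C₁+C₂)/2⌋
R: ⌊(101+182)/2⌋ = 141
G: ⌊(230+119)/2⌋ = 174
B: ⌊(228+173)/2⌋ = 200
= RGB(141, 174, 200)


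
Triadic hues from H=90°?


Triadic: equally spaced at 120° intervals
H1 = 90°
H2 = (90 + 120) mod 360 = 210°
H3 = (90 + 240) mod 360 = 330°
Triadic = 90°, 210°, 330°


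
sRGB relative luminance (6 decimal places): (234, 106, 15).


Linearize each channel (sRGB transfer function): c = v/255; c_lin = c/12.92 if c ≤ 0.04045, else ((c+0.055)/1.055)^2.4
  R: 234/255 ≈ 0.917647 > 0.04045 → ((0.917647+0.055)/1.055)^2.4 ≈ 0.822786
  G: 106/255 ≈ 0.415686 > 0.04045 → ((0.415686+0.055)/1.055)^2.4 ≈ 0.144128
  B: 15/255 ≈ 0.058824 > 0.04045 → ((0.058824+0.055)/1.055)^2.4 ≈ 0.004777
R_lin = 0.822786, G_lin = 0.144128, B_lin = 0.004777
L = 0.2126×R + 0.7152×G + 0.0722×B
L = 0.2126×0.822786 + 0.7152×0.144128 + 0.0722×0.004777
L ≈ 0.278350


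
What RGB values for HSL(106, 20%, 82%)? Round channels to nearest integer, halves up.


H=106°, S=0.20, L=0.82
C = (1-|2L-1|)×S = (1-|0.64|)×0.20 = 0.072
H' = H/60 = 106/60 ≈ 1.7667; X = C×(1-|H' mod 2 - 1|) = 0.0168
m = L - C/2 = 0.82 - 0.036 = 0.784
Sector ⌊H'⌋ = 1 → (R',G',B') = (0.0168, 0.072, 0.0)
RGB = ((R'+m)×255, (G'+m)×255, (B'+m)×255) = (204.204, 218.28, 199.92)
Round half up → RGB(204, 218, 200)


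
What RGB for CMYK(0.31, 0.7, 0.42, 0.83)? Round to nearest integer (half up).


R = 255 × (1-C) × (1-K) = 255 × 0.69 × 0.17 = 29.9115 → 30
G = 255 × (1-M) × (1-K) = 255 × 0.30 × 0.17 = 13.005 → 13
B = 255 × (1-Y) × (1-K) = 255 × 0.58 × 0.17 = 25.143 → 25
= RGB(30, 13, 25)


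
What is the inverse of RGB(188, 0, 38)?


Invert: (255-R, 255-G, 255-B)
R: 255-188 = 67
G: 255-0 = 255
B: 255-38 = 217
= RGB(67, 255, 217)


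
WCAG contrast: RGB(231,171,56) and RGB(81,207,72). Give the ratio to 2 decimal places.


Linearize each sRGB channel c=v/255: c/12.92 if c ≤ 0.04045 else ((c+0.055)/1.055)^2.4
L = 0.2126×R_lin + 0.7152×G_lin + 0.0722×B_lin
Color 1 (231,171,56):
  R=231: 231/255≈0.9059 > 0.04045 → ((0.9059+0.055)/1.055)^2.4 ≈ 0.79910
  G=171: 171/255≈0.6706 > 0.04045 → ((0.6706+0.055)/1.055)^2.4 ≈ 0.40724
  B=56: 56/255≈0.2196 > 0.04045 → ((0.2196+0.055)/1.055)^2.4 ≈ 0.03955
  L1 = 0.2126×0.79910 + 0.7152×0.40724 + 0.0722×0.03955 ≈ 0.46400
Color 2 (81,207,72):
  R=81: 81/255≈0.3176 > 0.04045 → ((0.3176+0.055)/1.055)^2.4 ≈ 0.08228
  G=207: 207/255≈0.8118 > 0.04045 → ((0.8118+0.055)/1.055)^2.4 ≈ 0.62396
  B=72: 72/255≈0.2824 > 0.04045 → ((0.2824+0.055)/1.055)^2.4 ≈ 0.06480
  L2 = 0.2126×0.08228 + 0.7152×0.62396 + 0.0722×0.06480 ≈ 0.46843
Lighter = 0.46843, Darker = 0.46400
Ratio = (L_lighter + 0.05) / (L_darker + 0.05)
Ratio = (0.46843 + 0.05) / (0.46400 + 0.05) = 0.51843 / 0.51400 ≈ 1.0086
Ratio ≈ 1.01:1


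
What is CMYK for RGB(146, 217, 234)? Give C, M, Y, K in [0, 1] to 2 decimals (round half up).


R'=146/255≈0.5725, G'=217/255≈0.8510, B'=234/255≈0.9176
K = 1 - max(R',G',B') = 1 - 234/255 = 21/255 = 0.08235… → 0.08
(1-R'-K)/(1-K) simplifies to (max-R)/max with max = 234:
C = (234-146)/234 = 88/234 = 0.37606… → 0.38
M = (234-217)/234 = 17/234 = 0.07264… → 0.07
Y = (234-234)/234 = 0/234 = 0 → 0.00
= CMYK(0.38, 0.07, 0.00, 0.08)


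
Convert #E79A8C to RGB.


E7 → 231 (R)
9A → 154 (G)
8C → 140 (B)
= RGB(231, 154, 140)


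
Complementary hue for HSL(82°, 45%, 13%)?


Complement = opposite side of color wheel = hue + 180°
H' = (82 + 180) mod 360 = 262°
S and L unchanged.
= HSL(262°, 45%, 13%)


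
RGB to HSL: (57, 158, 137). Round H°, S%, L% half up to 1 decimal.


Normalize: R'=57/255≈0.2235, G'=158/255≈0.6196, B'=137/255≈0.5373
Max=158/255, Min=57/255, Δ=Max-Min=101/255
L = (Max+Min)/2 = (158+57)/510 = 215/510 = 0.42156… → L = 42.2%
L ≤ 0.5 → S = Δ/(Max+Min) = 101/(158+57) = 101/215 = 0.46976… → S = 47.0%
(the 1/255 factors cancel in S and H, so raw channel differences can be used)
Max is G' → H = 60 × ((B-R)/Δ + 2) = 60 × ((137-57)/101 + 2)
  80/101 + 2 = 0.7920… + 2 = 2.7920…
  H = 60 × 2.7920… = 167.524…° → H = 167.5°
= HSL(167.5°, 47.0%, 42.2%)


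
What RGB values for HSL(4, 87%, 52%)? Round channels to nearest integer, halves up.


H=4°, S=0.87, L=0.52
C = (1-|2L-1|)×S = (1-|0.04|)×0.87 = 0.8352
H' = H/60 = 4/60 ≈ 0.0667; X = C×(1-|H' mod 2 - 1|) = 0.05568
m = L - C/2 = 0.52 - 0.4176 = 0.1024
Sector ⌊H'⌋ = 0 → (R',G',B') = (0.8352, 0.05568, 0.0)
RGB = ((R'+m)×255, (G'+m)×255, (B'+m)×255) = (239.088, 40.3104, 26.112)
Round half up → RGB(239, 40, 26)


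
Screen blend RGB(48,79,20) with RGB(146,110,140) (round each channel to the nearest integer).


Screen: C = 255 - (255-A)×(255-B)/255, rounded to nearest integer
R: 255 - (255-48)×(255-146)/255 = 255 - 22563/255 ≈ 255 - 88.482 = 166.518 → 167
G: 255 - (255-79)×(255-110)/255 = 255 - 25520/255 ≈ 255 - 100.078 = 154.922 → 155
B: 255 - (255-20)×(255-140)/255 = 255 - 27025/255 ≈ 255 - 105.980 = 149.020 → 149
= RGB(167, 155, 149)


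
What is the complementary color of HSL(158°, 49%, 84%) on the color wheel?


Complement = opposite side of color wheel = hue + 180°
H' = (158 + 180) mod 360 = 338°
S and L unchanged.
= HSL(338°, 49%, 84%)


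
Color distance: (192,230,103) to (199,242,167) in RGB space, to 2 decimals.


d = √[(R₁-R₂)² + (G₁-G₂)² + (B₁-B₂)²]
d = √[(192-199)² + (230-242)² + (103-167)²]
d = √[49 + 144 + 4096]
d = √4289
d ≈ 65.49


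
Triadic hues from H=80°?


Triadic: equally spaced at 120° intervals
H1 = 80°
H2 = (80 + 120) mod 360 = 200°
H3 = (80 + 240) mod 360 = 320°
Triadic = 80°, 200°, 320°


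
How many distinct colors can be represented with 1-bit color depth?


Colors = 2^bits = 2^1
= 2 colors


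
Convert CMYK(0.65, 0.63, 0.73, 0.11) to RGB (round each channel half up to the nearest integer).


R = 255 × (1-C) × (1-K) = 255 × 0.35 × 0.89 = 79.4325 → 79
G = 255 × (1-M) × (1-K) = 255 × 0.37 × 0.89 = 83.9715 → 84
B = 255 × (1-Y) × (1-K) = 255 × 0.27 × 0.89 = 61.2765 → 61
= RGB(79, 84, 61)


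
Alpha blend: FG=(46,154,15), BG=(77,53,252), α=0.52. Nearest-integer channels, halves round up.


C = α×F + (1-α)×B, with 1-α = 0.48
R: 0.52×46 + 0.48×77 = 23.92 + 36.96 = 60.88 → 61
G: 0.52×154 + 0.48×53 = 80.08 + 25.44 = 105.52 → 106
B: 0.52×15 + 0.48×252 = 7.80 + 120.96 = 128.76 → 129
= RGB(61, 106, 129)


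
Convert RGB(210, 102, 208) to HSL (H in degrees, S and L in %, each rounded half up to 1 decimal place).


Normalize: R'=210/255≈0.8235, G'=102/255≈0.4000, B'=208/255≈0.8157
Max=210/255, Min=102/255, Δ=Max-Min=108/255
L = (Max+Min)/2 = (210+102)/510 = 312/510 = 0.61176… → L = 61.2%
L > 0.5 → S = Δ/(2-Max-Min) = 108/(510-210-102) = 108/198 = 0.54545… → S = 54.5%
(the 1/255 factors cancel in S and H, so raw channel differences can be used)
Max is R' → H = 60 × (((G-B)/Δ) mod 6) = 60 × (((102-208)/108) mod 6)
  (-106)/108 = -0.9814…; negative, so add 6 → 5.0185…
  H = 60 × 5.0185… = 301.111…° → H = 301.1°
= HSL(301.1°, 54.5%, 61.2%)


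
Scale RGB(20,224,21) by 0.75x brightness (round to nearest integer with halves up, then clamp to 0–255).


Multiply each channel by 0.75, round half up, clamp to [0, 255]
R: 20×0.75 = 15
G: 224×0.75 = 168
B: 21×0.75 = 15.75 → round → 16
= RGB(15, 168, 16)


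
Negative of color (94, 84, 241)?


Invert: (255-R, 255-G, 255-B)
R: 255-94 = 161
G: 255-84 = 171
B: 255-241 = 14
= RGB(161, 171, 14)


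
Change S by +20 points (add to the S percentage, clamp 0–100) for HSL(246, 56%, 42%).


Original S = 56%
Adjustment = +20 percentage points
New S = 56 + (20) = 76
Clamp to [0, 100] → 76
= HSL(246°, 76%, 42%)


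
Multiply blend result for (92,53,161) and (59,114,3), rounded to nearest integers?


Multiply: C = A×B/255, rounded to nearest integer
R: 92×59/255 = 5428/255 ≈ 21.286 → 21
G: 53×114/255 = 6042/255 ≈ 23.694 → 24
B: 161×3/255 = 483/255 ≈ 1.894 → 2
= RGB(21, 24, 2)


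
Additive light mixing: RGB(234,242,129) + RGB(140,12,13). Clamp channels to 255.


Additive: each channel = min(255, C₁+C₂)
R: 234+140 = 374 → 255
G: 242+12 = 254 → 254
B: 129+13 = 142 → 142
= RGB(255, 254, 142)


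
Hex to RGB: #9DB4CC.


9D → 157 (R)
B4 → 180 (G)
CC → 204 (B)
= RGB(157, 180, 204)


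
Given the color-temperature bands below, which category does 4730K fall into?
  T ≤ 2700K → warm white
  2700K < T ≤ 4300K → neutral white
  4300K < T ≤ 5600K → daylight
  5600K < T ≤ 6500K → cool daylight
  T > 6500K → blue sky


Temperature: 4730K
4300K < 4730K ≤ 5600K → daylight
Classification: daylight


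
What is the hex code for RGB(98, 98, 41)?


R = 98 → 62 (hex)
G = 98 → 62 (hex)
B = 41 → 29 (hex)
Hex = #626229


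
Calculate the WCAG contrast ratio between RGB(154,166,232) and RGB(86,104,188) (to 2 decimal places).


Linearize each sRGB channel c=v/255: c/12.92 if c ≤ 0.04045 else ((c+0.055)/1.055)^2.4
L = 0.2126×R_lin + 0.7152×G_lin + 0.0722×B_lin
Color 1 (154,166,232):
  R=154: 154/255≈0.6039 > 0.04045 → ((0.6039+0.055)/1.055)^2.4 ≈ 0.32314
  G=166: 166/255≈0.6510 > 0.04045 → ((0.6510+0.055)/1.055)^2.4 ≈ 0.38133
  B=232: 232/255≈0.9098 > 0.04045 → ((0.9098+0.055)/1.055)^2.4 ≈ 0.80695
  L1 = 0.2126×0.32314 + 0.7152×0.38133 + 0.0722×0.80695 ≈ 0.39969
Color 2 (86,104,188):
  R=86: 86/255≈0.3373 > 0.04045 → ((0.3373+0.055)/1.055)^2.4 ≈ 0.09306
  G=104: 104/255≈0.4078 > 0.04045 → ((0.4078+0.055)/1.055)^2.4 ≈ 0.13843
  B=188: 188/255≈0.7373 > 0.04045 → ((0.7373+0.055)/1.055)^2.4 ≈ 0.50289
  L2 = 0.2126×0.09306 + 0.7152×0.13843 + 0.0722×0.50289 ≈ 0.15510
Lighter = 0.39969, Darker = 0.15510
Ratio = (L_lighter + 0.05) / (L_darker + 0.05)
Ratio = (0.39969 + 0.05) / (0.15510 + 0.05) = 0.44969 / 0.20510 ≈ 2.1925
Ratio ≈ 2.19:1


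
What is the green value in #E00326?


Color: #E00326
R = E0 = 224
G = 03 = 3
B = 26 = 38
Green = 3


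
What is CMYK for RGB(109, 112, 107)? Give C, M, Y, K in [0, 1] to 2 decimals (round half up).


R'=109/255≈0.4275, G'=112/255≈0.4392, B'=107/255≈0.4196
K = 1 - max(R',G',B') = 1 - 112/255 = 143/255 = 0.56078… → 0.56
(1-R'-K)/(1-K) simplifies to (max-R)/max with max = 112:
C = (112-109)/112 = 3/112 = 0.02678… → 0.03
M = (112-112)/112 = 0/112 = 0 → 0.00
Y = (112-107)/112 = 5/112 = 0.04464… → 0.04
= CMYK(0.03, 0.00, 0.04, 0.56)


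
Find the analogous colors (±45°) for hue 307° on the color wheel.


Base hue: 307°
Left analog: (307 - 45) mod 360 = 262°
Right analog: (307 + 45) mod 360 = 352°
Analogous hues = 262° and 352°


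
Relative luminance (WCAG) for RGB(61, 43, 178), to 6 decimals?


Linearize each channel (sRGB transfer function): c = v/255; c_lin = c/12.92 if c ≤ 0.04045, else ((c+0.055)/1.055)^2.4
  R: 61/255 ≈ 0.239216 > 0.04045 → ((0.239216+0.055)/1.055)^2.4 ≈ 0.046665
  G: 43/255 ≈ 0.168627 > 0.04045 → ((0.168627+0.055)/1.055)^2.4 ≈ 0.024158
  B: 178/255 ≈ 0.698039 > 0.04045 → ((0.698039+0.055)/1.055)^2.4 ≈ 0.445201
R_lin = 0.046665, G_lin = 0.024158, B_lin = 0.445201
L = 0.2126×R + 0.7152×G + 0.0722×B
L = 0.2126×0.046665 + 0.7152×0.024158 + 0.0722×0.445201
L ≈ 0.059342


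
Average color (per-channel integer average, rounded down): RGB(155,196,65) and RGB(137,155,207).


Midpoint: each channel = ⌊(C₁+C₂)/2⌋
R: ⌊(155+137)/2⌋ = 146
G: ⌊(196+155)/2⌋ = 175
B: ⌊(65+207)/2⌋ = 136
= RGB(146, 175, 136)


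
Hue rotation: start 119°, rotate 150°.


New hue = (H + rotation) mod 360
New hue = (119 + 150) mod 360
= 269 mod 360
= 269°


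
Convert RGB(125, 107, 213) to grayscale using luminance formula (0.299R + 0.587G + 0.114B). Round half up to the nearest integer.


Gray = 0.299×R + 0.587×G + 0.114×B
Gray = 0.299×125 + 0.587×107 + 0.114×213
Gray = 37.375 + 62.809 + 24.282
Gray = 124.466 → round half up → 124
Gray = 124


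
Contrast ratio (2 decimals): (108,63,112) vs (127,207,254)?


Linearize each sRGB channel c=v/255: c/12.92 if c ≤ 0.04045 else ((c+0.055)/1.055)^2.4
L = 0.2126×R_lin + 0.7152×G_lin + 0.0722×B_lin
Color 1 (108,63,112):
  R=108: 108/255≈0.4235 > 0.04045 → ((0.4235+0.055)/1.055)^2.4 ≈ 0.14996
  G=63: 63/255≈0.2471 > 0.04045 → ((0.2471+0.055)/1.055)^2.4 ≈ 0.04971
  B=112: 112/255≈0.4392 > 0.04045 → ((0.4392+0.055)/1.055)^2.4 ≈ 0.16203
  L1 = 0.2126×0.14996 + 0.7152×0.04971 + 0.0722×0.16203 ≈ 0.07913
Color 2 (127,207,254):
  R=127: 127/255≈0.4980 > 0.04045 → ((0.4980+0.055)/1.055)^2.4 ≈ 0.21223
  G=207: 207/255≈0.8118 > 0.04045 → ((0.8118+0.055)/1.055)^2.4 ≈ 0.62396
  B=254: 254/255≈0.9961 > 0.04045 → ((0.9961+0.055)/1.055)^2.4 ≈ 0.99110
  L2 = 0.2126×0.21223 + 0.7152×0.62396 + 0.0722×0.99110 ≈ 0.56293
Lighter = 0.56293, Darker = 0.07913
Ratio = (L_lighter + 0.05) / (L_darker + 0.05)
Ratio = (0.56293 + 0.05) / (0.07913 + 0.05) = 0.61293 / 0.12913 ≈ 4.7466
Ratio ≈ 4.75:1


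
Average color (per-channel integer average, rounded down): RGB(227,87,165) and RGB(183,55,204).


Midpoint: each channel = ⌊(C₁+C₂)/2⌋
R: ⌊(227+183)/2⌋ = 205
G: ⌊(87+55)/2⌋ = 71
B: ⌊(165+204)/2⌋ = 184
= RGB(205, 71, 184)


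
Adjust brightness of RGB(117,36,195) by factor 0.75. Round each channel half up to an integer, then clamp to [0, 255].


Multiply each channel by 0.75, round half up, clamp to [0, 255]
R: 117×0.75 = 87.75 → round → 88
G: 36×0.75 = 27
B: 195×0.75 = 146.25 → round → 146
= RGB(88, 27, 146)


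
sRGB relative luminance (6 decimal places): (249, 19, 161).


Linearize each channel (sRGB transfer function): c = v/255; c_lin = c/12.92 if c ≤ 0.04045, else ((c+0.055)/1.055)^2.4
  R: 249/255 ≈ 0.976471 > 0.04045 → ((0.976471+0.055)/1.055)^2.4 ≈ 0.947307
  G: 19/255 ≈ 0.074510 > 0.04045 → ((0.074510+0.055)/1.055)^2.4 ≈ 0.006512
  B: 161/255 ≈ 0.631373 > 0.04045 → ((0.631373+0.055)/1.055)^2.4 ≈ 0.356400
R_lin = 0.947307, G_lin = 0.006512, B_lin = 0.356400
L = 0.2126×R + 0.7152×G + 0.0722×B
L = 0.2126×0.947307 + 0.7152×0.006512 + 0.0722×0.356400
L ≈ 0.231787


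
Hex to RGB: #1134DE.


11 → 17 (R)
34 → 52 (G)
DE → 222 (B)
= RGB(17, 52, 222)


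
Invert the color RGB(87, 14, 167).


Invert: (255-R, 255-G, 255-B)
R: 255-87 = 168
G: 255-14 = 241
B: 255-167 = 88
= RGB(168, 241, 88)


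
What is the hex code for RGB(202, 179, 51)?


R = 202 → CA (hex)
G = 179 → B3 (hex)
B = 51 → 33 (hex)
Hex = #CAB333


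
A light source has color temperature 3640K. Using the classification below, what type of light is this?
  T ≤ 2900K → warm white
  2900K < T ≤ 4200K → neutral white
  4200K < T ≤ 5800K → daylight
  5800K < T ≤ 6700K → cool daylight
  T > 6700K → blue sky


Temperature: 3640K
2900K < 3640K ≤ 4200K → neutral white
Classification: neutral white


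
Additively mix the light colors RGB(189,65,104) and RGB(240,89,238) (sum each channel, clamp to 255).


Additive: each channel = min(255, C₁+C₂)
R: 189+240 = 429 → 255
G: 65+89 = 154 → 154
B: 104+238 = 342 → 255
= RGB(255, 154, 255)


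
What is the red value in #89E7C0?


Color: #89E7C0
R = 89 = 137
G = E7 = 231
B = C0 = 192
Red = 137


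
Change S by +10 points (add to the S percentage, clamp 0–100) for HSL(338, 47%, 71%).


Original S = 47%
Adjustment = +10 percentage points
New S = 47 + (10) = 57
Clamp to [0, 100] → 57
= HSL(338°, 57%, 71%)


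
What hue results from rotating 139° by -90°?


New hue = (H + rotation) mod 360
New hue = (139 -90) mod 360
= 49 mod 360
= 49°


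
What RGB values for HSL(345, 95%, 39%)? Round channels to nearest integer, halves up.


H=345°, S=0.95, L=0.39
C = (1-|2L-1|)×S = (1-|-0.22|)×0.95 = 0.741
H' = H/60 = 345/60 ≈ 5.7500; X = C×(1-|H' mod 2 - 1|) = 0.18525
m = L - C/2 = 0.39 - 0.3705 = 0.0195
Sector ⌊H'⌋ = 5 → (R',G',B') = (0.741, 0.0, 0.18525)
RGB = ((R'+m)×255, (G'+m)×255, (B'+m)×255) = (193.9275, 4.9725, 52.21125)
Round half up → RGB(194, 5, 52)


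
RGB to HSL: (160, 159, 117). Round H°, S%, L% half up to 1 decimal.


Normalize: R'=160/255≈0.6275, G'=159/255≈0.6235, B'=117/255≈0.4588
Max=160/255, Min=117/255, Δ=Max-Min=43/255
L = (Max+Min)/2 = (160+117)/510 = 277/510 = 0.54313… → L = 54.3%
L > 0.5 → S = Δ/(2-Max-Min) = 43/(510-160-117) = 43/233 = 0.18454… → S = 18.5%
(the 1/255 factors cancel in S and H, so raw channel differences can be used)
Max is R' → H = 60 × (((G-B)/Δ) mod 6) = 60 × (((159-117)/43) mod 6)
  42/43 = 0.9767…
  H = 60 × 0.9767… = 58.604…° → H = 58.6°
= HSL(58.6°, 18.5%, 54.3%)


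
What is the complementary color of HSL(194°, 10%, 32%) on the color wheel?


Complement = opposite side of color wheel = hue + 180°
H' = (194 + 180) mod 360 = 14°
S and L unchanged.
= HSL(14°, 10%, 32%)


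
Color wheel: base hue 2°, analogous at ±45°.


Base hue: 2°
Left analog: (2 - 45) mod 360 = 317°
Right analog: (2 + 45) mod 360 = 47°
Analogous hues = 317° and 47°


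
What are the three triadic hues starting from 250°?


Triadic: equally spaced at 120° intervals
H1 = 250°
H2 = (250 + 120) mod 360 = 10°
H3 = (250 + 240) mod 360 = 130°
Triadic = 250°, 10°, 130°


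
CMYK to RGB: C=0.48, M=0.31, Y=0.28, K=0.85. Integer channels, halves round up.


R = 255 × (1-C) × (1-K) = 255 × 0.52 × 0.15 = 19.89 → 20
G = 255 × (1-M) × (1-K) = 255 × 0.69 × 0.15 = 26.3925 → 26
B = 255 × (1-Y) × (1-K) = 255 × 0.72 × 0.15 = 27.54 → 28
= RGB(20, 26, 28)


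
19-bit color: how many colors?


Colors = 2^bits = 2^19
= 524,288 colors


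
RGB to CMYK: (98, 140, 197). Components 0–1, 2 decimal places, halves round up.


R'=98/255≈0.3843, G'=140/255≈0.5490, B'=197/255≈0.7725
K = 1 - max(R',G',B') = 1 - 197/255 = 58/255 = 0.22745… → 0.23
(1-R'-K)/(1-K) simplifies to (max-R)/max with max = 197:
C = (197-98)/197 = 99/197 = 0.50253… → 0.50
M = (197-140)/197 = 57/197 = 0.28934… → 0.29
Y = (197-197)/197 = 0/197 = 0 → 0.00
= CMYK(0.50, 0.29, 0.00, 0.23)


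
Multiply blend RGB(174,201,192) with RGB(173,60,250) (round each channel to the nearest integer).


Multiply: C = A×B/255, rounded to nearest integer
R: 174×173/255 = 30102/255 ≈ 118.047 → 118
G: 201×60/255 = 12060/255 ≈ 47.294 → 47
B: 192×250/255 = 48000/255 ≈ 188.235 → 188
= RGB(118, 47, 188)


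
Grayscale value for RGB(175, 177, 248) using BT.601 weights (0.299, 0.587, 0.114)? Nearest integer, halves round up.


Gray = 0.299×R + 0.587×G + 0.114×B
Gray = 0.299×175 + 0.587×177 + 0.114×248
Gray = 52.325 + 103.899 + 28.272
Gray = 184.496 → round half up → 184
Gray = 184


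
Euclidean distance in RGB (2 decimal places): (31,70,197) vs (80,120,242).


d = √[(R₁-R₂)² + (G₁-G₂)² + (B₁-B₂)²]
d = √[(31-80)² + (70-120)² + (197-242)²]
d = √[2401 + 2500 + 2025]
d = √6926
d ≈ 83.22


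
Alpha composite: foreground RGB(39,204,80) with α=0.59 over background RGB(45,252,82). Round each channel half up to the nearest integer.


C = α×F + (1-α)×B, with 1-α = 0.41
R: 0.59×39 + 0.41×45 = 23.01 + 18.45 = 41.46 → 41
G: 0.59×204 + 0.41×252 = 120.36 + 103.32 = 223.68 → 224
B: 0.59×80 + 0.41×82 = 47.20 + 33.62 = 80.82 → 81
= RGB(41, 224, 81)


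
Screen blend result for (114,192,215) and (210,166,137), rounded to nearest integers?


Screen: C = 255 - (255-A)×(255-B)/255, rounded to nearest integer
R: 255 - (255-114)×(255-210)/255 = 255 - 6345/255 ≈ 255 - 24.882 = 230.118 → 230
G: 255 - (255-192)×(255-166)/255 = 255 - 5607/255 ≈ 255 - 21.988 = 233.012 → 233
B: 255 - (255-215)×(255-137)/255 = 255 - 4720/255 ≈ 255 - 18.510 = 236.490 → 236
= RGB(230, 233, 236)


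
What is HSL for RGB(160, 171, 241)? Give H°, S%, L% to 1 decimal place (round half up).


Normalize: R'=160/255≈0.6275, G'=171/255≈0.6706, B'=241/255≈0.9451
Max=241/255, Min=160/255, Δ=Max-Min=81/255
L = (Max+Min)/2 = (241+160)/510 = 401/510 = 0.78627… → L = 78.6%
L > 0.5 → S = Δ/(2-Max-Min) = 81/(510-241-160) = 81/109 = 0.74311… → S = 74.3%
(the 1/255 factors cancel in S and H, so raw channel differences can be used)
Max is B' → H = 60 × ((R-G)/Δ + 4) = 60 × ((160-171)/81 + 4)
  -11/81 + 4 = -0.1358… + 4 = 3.8641…
  H = 60 × 3.8641… = 231.851…° → H = 231.9°
= HSL(231.9°, 74.3%, 78.6%)


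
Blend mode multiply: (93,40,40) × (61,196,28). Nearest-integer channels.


Multiply: C = A×B/255, rounded to nearest integer
R: 93×61/255 = 5673/255 ≈ 22.247 → 22
G: 40×196/255 = 7840/255 ≈ 30.745 → 31
B: 40×28/255 = 1120/255 ≈ 4.392 → 4
= RGB(22, 31, 4)


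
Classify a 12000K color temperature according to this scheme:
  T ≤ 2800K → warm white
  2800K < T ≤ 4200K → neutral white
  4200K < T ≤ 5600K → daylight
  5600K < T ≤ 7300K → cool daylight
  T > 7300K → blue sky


Temperature: 12000K
12000K > 7300K → blue sky
Classification: blue sky


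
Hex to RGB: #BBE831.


BB → 187 (R)
E8 → 232 (G)
31 → 49 (B)
= RGB(187, 232, 49)


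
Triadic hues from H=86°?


Triadic: equally spaced at 120° intervals
H1 = 86°
H2 = (86 + 120) mod 360 = 206°
H3 = (86 + 240) mod 360 = 326°
Triadic = 86°, 206°, 326°


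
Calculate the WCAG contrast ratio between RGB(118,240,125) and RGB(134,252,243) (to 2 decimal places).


Linearize each sRGB channel c=v/255: c/12.92 if c ≤ 0.04045 else ((c+0.055)/1.055)^2.4
L = 0.2126×R_lin + 0.7152×G_lin + 0.0722×B_lin
Color 1 (118,240,125):
  R=118: 118/255≈0.4627 > 0.04045 → ((0.4627+0.055)/1.055)^2.4 ≈ 0.18116
  G=240: 240/255≈0.9412 > 0.04045 → ((0.9412+0.055)/1.055)^2.4 ≈ 0.87137
  B=125: 125/255≈0.4902 > 0.04045 → ((0.4902+0.055)/1.055)^2.4 ≈ 0.20508
  L1 = 0.2126×0.18116 + 0.7152×0.87137 + 0.0722×0.20508 ≈ 0.67652
Color 2 (134,252,243):
  R=134: 134/255≈0.5255 > 0.04045 → ((0.5255+0.055)/1.055)^2.4 ≈ 0.23840
  G=252: 252/255≈0.9882 > 0.04045 → ((0.9882+0.055)/1.055)^2.4 ≈ 0.97345
  B=243: 243/255≈0.9529 > 0.04045 → ((0.9529+0.055)/1.055)^2.4 ≈ 0.89627
  L2 = 0.2126×0.23840 + 0.7152×0.97345 + 0.0722×0.89627 ≈ 0.81160
Lighter = 0.81160, Darker = 0.67652
Ratio = (L_lighter + 0.05) / (L_darker + 0.05)
Ratio = (0.81160 + 0.05) / (0.67652 + 0.05) = 0.86160 / 0.72652 ≈ 1.1859
Ratio ≈ 1.19:1


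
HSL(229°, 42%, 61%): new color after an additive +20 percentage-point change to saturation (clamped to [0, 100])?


Original S = 42%
Adjustment = +20 percentage points
New S = 42 + (20) = 62
Clamp to [0, 100] → 62
= HSL(229°, 62%, 61%)


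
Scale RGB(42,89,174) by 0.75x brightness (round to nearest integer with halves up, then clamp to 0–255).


Multiply each channel by 0.75, round half up, clamp to [0, 255]
R: 42×0.75 = 31.5 → round → 32
G: 89×0.75 = 66.75 → round → 67
B: 174×0.75 = 130.5 → round → 131
= RGB(32, 67, 131)


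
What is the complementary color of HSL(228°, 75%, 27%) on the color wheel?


Complement = opposite side of color wheel = hue + 180°
H' = (228 + 180) mod 360 = 48°
S and L unchanged.
= HSL(48°, 75%, 27%)


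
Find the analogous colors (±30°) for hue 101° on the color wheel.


Base hue: 101°
Left analog: (101 - 30) mod 360 = 71°
Right analog: (101 + 30) mod 360 = 131°
Analogous hues = 71° and 131°


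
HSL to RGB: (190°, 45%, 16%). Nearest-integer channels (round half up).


H=190°, S=0.45, L=0.16
C = (1-|2L-1|)×S = (1-|-0.68|)×0.45 = 0.144
H' = H/60 = 190/60 ≈ 3.1667; X = C×(1-|H' mod 2 - 1|) = 0.12
m = L - C/2 = 0.16 - 0.072 = 0.088
Sector ⌊H'⌋ = 3 → (R',G',B') = (0.0, 0.12, 0.144)
RGB = ((R'+m)×255, (G'+m)×255, (B'+m)×255) = (22.44, 53.04, 59.16)
Round half up → RGB(22, 53, 59)


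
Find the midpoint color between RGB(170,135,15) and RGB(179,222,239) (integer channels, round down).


Midpoint: each channel = ⌊(C₁+C₂)/2⌋
R: ⌊(170+179)/2⌋ = 174
G: ⌊(135+222)/2⌋ = 178
B: ⌊(15+239)/2⌋ = 127
= RGB(174, 178, 127)


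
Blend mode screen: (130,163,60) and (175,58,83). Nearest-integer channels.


Screen: C = 255 - (255-A)×(255-B)/255, rounded to nearest integer
R: 255 - (255-130)×(255-175)/255 = 255 - 10000/255 ≈ 255 - 39.216 = 215.784 → 216
G: 255 - (255-163)×(255-58)/255 = 255 - 18124/255 ≈ 255 - 71.075 = 183.925 → 184
B: 255 - (255-60)×(255-83)/255 = 255 - 33540/255 ≈ 255 - 131.529 = 123.471 → 123
= RGB(216, 184, 123)


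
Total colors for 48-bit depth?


Colors = 2^bits = 2^48
= 281,474,976,710,656 colors


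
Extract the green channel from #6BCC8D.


Color: #6BCC8D
R = 6B = 107
G = CC = 204
B = 8D = 141
Green = 204


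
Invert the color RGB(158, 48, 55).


Invert: (255-R, 255-G, 255-B)
R: 255-158 = 97
G: 255-48 = 207
B: 255-55 = 200
= RGB(97, 207, 200)


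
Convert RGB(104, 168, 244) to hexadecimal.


R = 104 → 68 (hex)
G = 168 → A8 (hex)
B = 244 → F4 (hex)
Hex = #68A8F4


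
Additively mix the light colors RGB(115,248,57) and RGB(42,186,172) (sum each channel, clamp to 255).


Additive: each channel = min(255, C₁+C₂)
R: 115+42 = 157 → 157
G: 248+186 = 434 → 255
B: 57+172 = 229 → 229
= RGB(157, 255, 229)


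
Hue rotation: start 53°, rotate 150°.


New hue = (H + rotation) mod 360
New hue = (53 + 150) mod 360
= 203 mod 360
= 203°


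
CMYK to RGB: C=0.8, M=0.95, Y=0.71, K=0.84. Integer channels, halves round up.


R = 255 × (1-C) × (1-K) = 255 × 0.20 × 0.16 = 8.16 → 8
G = 255 × (1-M) × (1-K) = 255 × 0.05 × 0.16 = 2.04 → 2
B = 255 × (1-Y) × (1-K) = 255 × 0.29 × 0.16 = 11.832 → 12
= RGB(8, 2, 12)


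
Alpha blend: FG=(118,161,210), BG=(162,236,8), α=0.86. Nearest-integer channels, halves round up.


C = α×F + (1-α)×B, with 1-α = 0.14
R: 0.86×118 + 0.14×162 = 101.48 + 22.68 = 124.16 → 124
G: 0.86×161 + 0.14×236 = 138.46 + 33.04 = 171.50 → 172
B: 0.86×210 + 0.14×8 = 180.60 + 1.12 = 181.72 → 182
= RGB(124, 172, 182)


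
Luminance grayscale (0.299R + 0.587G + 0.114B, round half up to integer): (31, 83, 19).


Gray = 0.299×R + 0.587×G + 0.114×B
Gray = 0.299×31 + 0.587×83 + 0.114×19
Gray = 9.269 + 48.721 + 2.166
Gray = 60.156 → round half up → 60
Gray = 60


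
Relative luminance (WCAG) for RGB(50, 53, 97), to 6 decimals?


Linearize each channel (sRGB transfer function): c = v/255; c_lin = c/12.92 if c ≤ 0.04045, else ((c+0.055)/1.055)^2.4
  R: 50/255 ≈ 0.196078 > 0.04045 → ((0.196078+0.055)/1.055)^2.4 ≈ 0.031896
  G: 53/255 ≈ 0.207843 > 0.04045 → ((0.207843+0.055)/1.055)^2.4 ≈ 0.035601
  B: 97/255 ≈ 0.380392 > 0.04045 → ((0.380392+0.055)/1.055)^2.4 ≈ 0.119538
R_lin = 0.031896, G_lin = 0.035601, B_lin = 0.119538
L = 0.2126×R + 0.7152×G + 0.0722×B
L = 0.2126×0.031896 + 0.7152×0.035601 + 0.0722×0.119538
L ≈ 0.040874


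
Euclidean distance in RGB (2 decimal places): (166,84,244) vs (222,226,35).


d = √[(R₁-R₂)² + (G₁-G₂)² + (B₁-B₂)²]
d = √[(166-222)² + (84-226)² + (244-35)²]
d = √[3136 + 20164 + 43681]
d = √66981
d ≈ 258.81


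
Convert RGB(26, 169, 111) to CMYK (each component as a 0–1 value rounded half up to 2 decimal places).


R'=26/255≈0.1020, G'=169/255≈0.6627, B'=111/255≈0.4353
K = 1 - max(R',G',B') = 1 - 169/255 = 86/255 = 0.33725… → 0.34
(1-R'-K)/(1-K) simplifies to (max-R)/max with max = 169:
C = (169-26)/169 = 143/169 = 0.84615… → 0.85
M = (169-169)/169 = 0/169 = 0 → 0.00
Y = (169-111)/169 = 58/169 = 0.34319… → 0.34
= CMYK(0.85, 0.00, 0.34, 0.34)


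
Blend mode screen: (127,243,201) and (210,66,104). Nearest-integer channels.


Screen: C = 255 - (255-A)×(255-B)/255, rounded to nearest integer
R: 255 - (255-127)×(255-210)/255 = 255 - 5760/255 ≈ 255 - 22.588 = 232.412 → 232
G: 255 - (255-243)×(255-66)/255 = 255 - 2268/255 ≈ 255 - 8.894 = 246.106 → 246
B: 255 - (255-201)×(255-104)/255 = 255 - 8154/255 ≈ 255 - 31.976 = 223.024 → 223
= RGB(232, 246, 223)


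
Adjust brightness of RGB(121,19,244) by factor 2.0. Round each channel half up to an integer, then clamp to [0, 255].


Multiply each channel by 2.0, round half up, clamp to [0, 255]
R: 121×2.0 = 242
G: 19×2.0 = 38
B: 244×2.0 = 488 → clamp → 255
= RGB(242, 38, 255)


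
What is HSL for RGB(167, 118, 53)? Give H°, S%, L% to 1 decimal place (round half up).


Normalize: R'=167/255≈0.6549, G'=118/255≈0.4627, B'=53/255≈0.2078
Max=167/255, Min=53/255, Δ=Max-Min=114/255
L = (Max+Min)/2 = (167+53)/510 = 220/510 = 0.43137… → L = 43.1%
L ≤ 0.5 → S = Δ/(Max+Min) = 114/(167+53) = 114/220 = 0.51818… → S = 51.8%
(the 1/255 factors cancel in S and H, so raw channel differences can be used)
Max is R' → H = 60 × (((G-B)/Δ) mod 6) = 60 × (((118-53)/114) mod 6)
  65/114 = 0.5701…
  H = 60 × 0.5701… = 34.210…° → H = 34.2°
= HSL(34.2°, 51.8%, 43.1%)


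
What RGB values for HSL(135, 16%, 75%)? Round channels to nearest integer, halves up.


H=135°, S=0.16, L=0.75
C = (1-|2L-1|)×S = (1-|0.50|)×0.16 = 0.08
H' = H/60 = 135/60 ≈ 2.2500; X = C×(1-|H' mod 2 - 1|) = 0.02
m = L - C/2 = 0.75 - 0.04 = 0.71
Sector ⌊H'⌋ = 2 → (R',G',B') = (0.0, 0.08, 0.02)
RGB = ((R'+m)×255, (G'+m)×255, (B'+m)×255) = (181.05, 201.45, 186.15)
Round half up → RGB(181, 201, 186)


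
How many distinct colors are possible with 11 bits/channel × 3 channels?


Total bits = 11 bits/channel × 3 channels = 33 bits
Distinct colors = 2^33
= 8,589,934,592 colors


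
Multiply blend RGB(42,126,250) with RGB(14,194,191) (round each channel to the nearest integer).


Multiply: C = A×B/255, rounded to nearest integer
R: 42×14/255 = 588/255 ≈ 2.306 → 2
G: 126×194/255 = 24444/255 ≈ 95.859 → 96
B: 250×191/255 = 47750/255 ≈ 187.255 → 187
= RGB(2, 96, 187)


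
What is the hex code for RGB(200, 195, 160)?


R = 200 → C8 (hex)
G = 195 → C3 (hex)
B = 160 → A0 (hex)
Hex = #C8C3A0


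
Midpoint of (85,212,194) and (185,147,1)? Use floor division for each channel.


Midpoint: each channel = ⌊(C₁+C₂)/2⌋
R: ⌊(85+185)/2⌋ = 135
G: ⌊(212+147)/2⌋ = 179
B: ⌊(194+1)/2⌋ = 97
= RGB(135, 179, 97)
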